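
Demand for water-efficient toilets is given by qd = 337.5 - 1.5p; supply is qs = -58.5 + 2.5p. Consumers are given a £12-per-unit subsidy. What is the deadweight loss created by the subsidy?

Pre-subsidy: 337.5 - 1.5p = -58.5 + 2.5p gives p* = 99, q* = 189.
With the rebate, buyers effectively pay pb = ps − 12, where ps is the price sellers receive.
Demand in terms of ps becomes qd = 337.5 − 1.5(ps − 12) = 355.5 - 1.5ps. Setting this equal to supply: 355.5 - 1.5ps = -58.5 + 2.5ps, so ps = 103.5.
Buyers pay pb = 103.5 − 12 = 91.5; q' = -58.5 + 2.5·103.5 = 200.25.
The subsidy expands output by 200.25 − 189 = 11.25 past the efficient level; on those units the gap between marginal cost and willingness to pay runs from 0 up to 12.
DWL = ½ × 12 × 11.25 = 67.5.

Deadweight loss = £67.5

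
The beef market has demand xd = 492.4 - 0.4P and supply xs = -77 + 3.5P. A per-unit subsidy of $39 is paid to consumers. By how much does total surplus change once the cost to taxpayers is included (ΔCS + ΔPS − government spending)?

Net change in total surplus = -$273

Pre-subsidy: 492.4 - 0.4P = -77 + 3.5P gives P* = 146, x* = 434.
With the rebate, buyers effectively pay Pb = Ps − 39, where Ps is the price sellers receive.
Demand in terms of Ps becomes xd = 492.4 − 0.4(Ps − 39) = 508 - 0.4Ps. Setting this equal to supply: 508 - 0.4Ps = -77 + 3.5Ps, so Ps = 150.
Buyers pay Pb = 150 − 39 = 111; x' = -77 + 3.5·150 = 448.
ΔCS = ½(434 + 448)(146 − 111) = 15435; ΔPS = ½(434 + 448)(150 − 146) = 1764.
Government spending = 39 × 448 = 17472.
Net change = 15435 + 1764 − 17472 = -273. The loss equals the DWL triangle ½·39·14.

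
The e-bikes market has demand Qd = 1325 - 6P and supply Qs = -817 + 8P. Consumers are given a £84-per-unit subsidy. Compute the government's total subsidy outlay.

Government cost = £58380

Pre-subsidy: 1325 - 6P = -817 + 8P gives P* = 153, Q* = 407.
With the rebate, buyers effectively pay Pb = Ps − 84, where Ps is the price sellers receive.
Demand in terms of Ps becomes Qd = 1325 − 6(Ps − 84) = 1829 - 6Ps. Setting this equal to supply: 1829 - 6Ps = -817 + 8Ps, so Ps = 189.
Buyers pay Pb = 189 − 84 = 105; Q' = -817 + 8·189 = 695.
Government outlay = subsidy × quantity = 84 × 695 = 58380.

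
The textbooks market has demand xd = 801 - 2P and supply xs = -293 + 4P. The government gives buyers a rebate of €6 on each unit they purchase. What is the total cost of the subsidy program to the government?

Pre-subsidy: 801 - 2P = -293 + 4P gives P* = 547/3, x* = 1309/3.
With the rebate, buyers effectively pay Pb = Ps − 6, where Ps is the price sellers receive.
Demand in terms of Ps becomes xd = 801 − 2(Ps − 6) = 813 - 2Ps. Setting this equal to supply: 813 - 2Ps = -293 + 4Ps, so Ps = 553/3.
Buyers pay Pb = 553/3 − 6 = 535/3; x' = -293 + 4·(553/3) = 1333/3.
Government outlay = subsidy × quantity = 6 × 1333/3 = 2666.

Government cost = €2666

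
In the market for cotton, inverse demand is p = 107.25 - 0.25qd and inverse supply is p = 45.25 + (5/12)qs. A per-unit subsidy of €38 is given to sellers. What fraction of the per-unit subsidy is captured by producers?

Pre-subsidy: 107.25 - 0.25q = 45.25 + (5/12)q gives q* = 93 and p* = 84.
With the subsidy, sellers receive ps = pb + 38 for each unit, where pb is the price buyers pay.
On the curves, pb = 107.25 - 0.25q and ps = 45.25 + (5/12)q; the wedge ps − pb = 38 gives 45.25 + (5/12)q − (107.25 - 0.25q) = 38, so q' = 150.
Then pb = 107.25 − 0.25·150 = 69.75 and ps = 45.25 + (5/12)·150 = 107.75.
Buyers' price falls by p* − pb = 84 − 69.75 = 14.25; sellers' price rises by ps − p* = 107.75 − 84 = 23.75.
So producers capture 23.75/38 = 0.625 of each unit of subsidy.

Producer share = 0.625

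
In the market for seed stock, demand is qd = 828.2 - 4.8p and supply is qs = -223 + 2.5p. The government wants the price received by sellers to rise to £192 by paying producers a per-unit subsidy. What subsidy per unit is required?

Required subsidy s = £73 per unit

At a seller price of 192, quantity supplied is -223 + 2.5·192 = 257.
Buyers absorb 257 only when they pay pb with 828.2 − 4.8·pb = 257, i.e. pb = 119.
s = ps − pb = 192 − 119 = 73.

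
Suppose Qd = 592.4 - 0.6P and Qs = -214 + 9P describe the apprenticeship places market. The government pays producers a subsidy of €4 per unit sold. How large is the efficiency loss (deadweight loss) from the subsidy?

Deadweight loss = €4.5

Pre-subsidy: 592.4 - 0.6P = -214 + 9P gives P* = 84, Q* = 542.
With the subsidy, sellers receive Ps = Pb + 4 for each unit, where Pb is the price buyers pay.
Supply in terms of Pb becomes Qs = -214 + 9(Pb + 4) = -178 + 9Pb. Setting this equal to demand: 592.4 - 0.6Pb = -178 + 9Pb, so Pb = 80.25.
Sellers receive Ps = 80.25 + 4 = 84.25; Q' = 592.4 − 0.6·80.25 = 544.25.
The subsidy expands output by 544.25 − 542 = 2.25 past the efficient level; on those units the gap between marginal cost and willingness to pay runs from 0 up to 4.
DWL = ½ × 4 × 2.25 = 4.5.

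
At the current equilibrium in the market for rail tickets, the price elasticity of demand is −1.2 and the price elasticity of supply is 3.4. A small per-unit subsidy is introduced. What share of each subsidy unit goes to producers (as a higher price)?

Producer share = 6/23

For a small subsidy around the equilibrium, the benefit split depends on the relative slopes, which at a point are proportional to the elasticities.
Buyer share = εs/(εs + |εd|) = 3.4/(3.4 + 1.2) = 17/23; seller share = |εd|/(εs + |εd|) = 6/23.
So producers capture 6/23 of the subsidy.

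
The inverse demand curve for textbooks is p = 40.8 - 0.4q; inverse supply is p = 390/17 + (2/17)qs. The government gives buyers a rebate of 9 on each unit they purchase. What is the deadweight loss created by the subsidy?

Pre-subsidy: 40.8 - 0.4q = 390/17 + (2/17)q gives q* = 34.5 and p* = 27.
With the rebate, buyers effectively pay pb = ps − 9, where ps is the price sellers receive.
On the curves, pb = 40.8 - 0.4q and ps = 390/17 + (2/17)q; the wedge ps − pb = 9 gives 390/17 + (2/17)q − (40.8 - 0.4q) = 9, so q' = 2283/44.
Then pb = 40.8 − 0.4·(2283/44) = 441/22 and ps = 390/17 + (2/17)·(2283/44) = 639/22.
The subsidy expands output by 2283/44 − 34.5 = 765/44 past the efficient level; on those units the gap between marginal cost and willingness to pay runs from 0 up to 9.
DWL = ½ × 9 × 765/44 = 6885/88.

Deadweight loss = 6885/88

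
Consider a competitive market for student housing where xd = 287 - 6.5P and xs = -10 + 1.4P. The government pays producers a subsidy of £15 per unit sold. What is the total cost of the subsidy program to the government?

Pre-subsidy: 287 - 6.5P = -10 + 1.4P gives P* = 2970/79, x* = 3368/79.
With the subsidy, sellers receive Ps = Pb + 15 for each unit, where Pb is the price buyers pay.
Supply in terms of Pb becomes xs = -10 + 1.4(Pb + 15) = 11 + 1.4Pb. Setting this equal to demand: 287 - 6.5Pb = 11 + 1.4Pb, so Pb = 2760/79.
Sellers receive Ps = 2760/79 + 15 = 3945/79; x' = 287 − 6.5·(2760/79) = 4733/79.
Government outlay = subsidy × quantity = 15 × 4733/79 = 70995/79.

Government cost = 70995/79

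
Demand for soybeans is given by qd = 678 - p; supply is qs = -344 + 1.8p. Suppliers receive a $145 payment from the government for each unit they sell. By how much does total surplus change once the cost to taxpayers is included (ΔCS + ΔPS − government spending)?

Net change in total surplus = -189225/28

Pre-subsidy: 678 - p = -344 + 1.8p gives p* = 365, q* = 313.
With the subsidy, sellers receive ps = pb + 145 for each unit, where pb is the price buyers pay.
Supply in terms of pb becomes qs = -344 + 1.8(pb + 145) = -83 + 1.8pb. Setting this equal to demand: 678 - pb = -83 + 1.8pb, so pb = 3805/14.
Sellers receive ps = 3805/14 + 145 = 5835/14; q' = 678 − 1·(3805/14) = 5687/14.
ΔCS = ½(313 + 5687/14)(365 − 3805/14) = 13140045/392; ΔPS = ½(313 + 5687/14)(5835/14 − 365) = 7300025/392.
Government spending = 145 × 5687/14 = 824615/14.
Net change = 13140045/392 + 7300025/392 − 824615/14 = -189225/28. The loss equals the DWL triangle ½·145·1305/14.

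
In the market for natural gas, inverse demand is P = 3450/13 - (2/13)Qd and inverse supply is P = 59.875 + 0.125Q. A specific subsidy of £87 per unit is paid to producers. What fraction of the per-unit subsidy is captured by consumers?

Pre-subsidy: 3450/13 - (2/13)Q = 59.875 + 0.125Q gives Q* = 737 and P* = 152.
With the subsidy, sellers receive Ps = Pb + 87 for each unit, where Pb is the price buyers pay.
On the curves, Pb = 3450/13 - (2/13)Q and Ps = 59.875 + 0.125Q; the wedge Ps − Pb = 87 gives 59.875 + 0.125Q − (3450/13 - (2/13)Q) = 87, so Q' = 1049.
Then Pb = 3450/13 − (2/13)·1049 = 104 and Ps = 59.875 + 0.125·1049 = 191.
Buyers' price falls by P* − Pb = 152 − 104 = 48; sellers' price rises by Ps − P* = 191 − 152 = 39.
So consumers capture 48/87 = 16/29 of each unit of subsidy.

Consumer share = 16/29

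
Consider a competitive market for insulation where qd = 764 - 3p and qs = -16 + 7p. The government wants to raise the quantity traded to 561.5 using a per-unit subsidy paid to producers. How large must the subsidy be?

At q = 561.5, invert demand for the buyer price: pb = (764 − 561.5)/3 = 67.5; invert supply for the seller price: ps = (561.5 − (-16))/7 = 82.5.
The subsidy must fill the gap: s = ps − pb = 82.5 − 67.5 = 15.

Required subsidy s = 15 per unit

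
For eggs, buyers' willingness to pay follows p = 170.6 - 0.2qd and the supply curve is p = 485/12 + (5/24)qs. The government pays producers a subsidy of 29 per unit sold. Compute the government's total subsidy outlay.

Government cost = 553958/49

Pre-subsidy: 170.6 - 0.2q = 485/12 + (5/24)q gives q* = 15622/49 and p* = 5235/49.
With the subsidy, sellers receive ps = pb + 29 for each unit, where pb is the price buyers pay.
On the curves, pb = 170.6 - 0.2q and ps = 485/12 + (5/24)q; the wedge ps − pb = 29 gives 485/12 + (5/24)q − (170.6 - 0.2q) = 29, so q' = 19102/49.
Then pb = 170.6 − 0.2·(19102/49) = 4539/49 and ps = 485/12 + (5/24)·(19102/49) = 5960/49.
Government outlay = subsidy × quantity = 29 × 19102/49 = 553958/49.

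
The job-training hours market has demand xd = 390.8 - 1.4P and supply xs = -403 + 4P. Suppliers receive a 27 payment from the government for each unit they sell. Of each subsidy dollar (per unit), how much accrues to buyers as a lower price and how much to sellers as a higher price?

Pre-subsidy: 390.8 - 1.4P = -403 + 4P gives P* = 147, x* = 185.
With the subsidy, sellers receive Ps = Pb + 27 for each unit, where Pb is the price buyers pay.
Supply in terms of Pb becomes xs = -403 + 4(Pb + 27) = -295 + 4Pb. Setting this equal to demand: 390.8 - 1.4Pb = -295 + 4Pb, so Pb = 127.
Sellers receive Ps = 127 + 27 = 154; x' = 390.8 − 1.4·127 = 213.
Buyers' price falls by P* − Pb = 147 − 127 = 20; sellers' price rises by Ps − P* = 154 − 147 = 7.

Buyers gain 20 per unit; sellers gain 7 per unit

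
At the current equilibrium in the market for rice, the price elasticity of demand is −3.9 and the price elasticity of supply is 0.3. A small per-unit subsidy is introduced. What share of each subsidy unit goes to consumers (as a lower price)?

Consumer share = 1/14

For a small subsidy around the equilibrium, the benefit split depends on the relative slopes, which at a point are proportional to the elasticities.
Buyer share = εs/(εs + |εd|) = 0.3/(0.3 + 3.9) = 1/14; seller share = |εd|/(εs + |εd|) = 13/14.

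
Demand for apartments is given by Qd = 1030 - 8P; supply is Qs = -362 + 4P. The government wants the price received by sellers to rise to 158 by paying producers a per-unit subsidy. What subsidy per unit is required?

At a seller price of 158, quantity supplied is -362 + 4·158 = 270.
Buyers absorb 270 only when they pay Pb with 1030 − 8·Pb = 270, i.e. Pb = 95.
s = Ps − Pb = 158 − 95 = 63.

Required subsidy s = 63 per unit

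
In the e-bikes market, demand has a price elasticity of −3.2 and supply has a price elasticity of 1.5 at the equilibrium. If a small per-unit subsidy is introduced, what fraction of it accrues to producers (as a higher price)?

Producer share = 32/47

For a small subsidy around the equilibrium, the benefit split depends on the relative slopes, which at a point are proportional to the elasticities.
Buyer share = εs/(εs + |εd|) = 1.5/(1.5 + 3.2) = 15/47; seller share = |εd|/(εs + |εd|) = 32/47.
So producers capture 32/47 of the subsidy.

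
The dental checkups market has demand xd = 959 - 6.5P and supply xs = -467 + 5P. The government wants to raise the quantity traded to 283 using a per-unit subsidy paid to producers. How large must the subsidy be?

Required subsidy s = 46 per unit

At x = 283, invert demand for the buyer price: Pb = (959 − 283)/6.5 = 104; invert supply for the seller price: Ps = (283 − (-467))/5 = 150.
The subsidy must fill the gap: s = Ps − Pb = 150 − 104 = 46.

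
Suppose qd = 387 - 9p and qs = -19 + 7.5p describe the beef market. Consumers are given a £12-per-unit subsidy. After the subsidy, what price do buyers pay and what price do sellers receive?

Buyers pay 632/33; sellers receive 1028/33

Pre-subsidy: 387 - 9p = -19 + 7.5p gives p* = 812/33, q* = 1821/11.
With the rebate, buyers effectively pay pb = ps − 12, where ps is the price sellers receive.
Demand in terms of ps becomes qd = 387 − 9(ps − 12) = 495 - 9ps. Setting this equal to supply: 495 - 9ps = -19 + 7.5ps, so ps = 1028/33.
Buyers pay pb = 1028/33 − 12 = 632/33; q' = -19 + 7.5·(1028/33) = 2361/11.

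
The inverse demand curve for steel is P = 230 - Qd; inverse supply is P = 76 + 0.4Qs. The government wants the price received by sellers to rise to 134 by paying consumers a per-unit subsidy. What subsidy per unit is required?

Required subsidy s = 49 per unit

At a seller price of 134, quantity supplied is -190 + 2.5·134 = 145.
Buyers absorb 145 only when they pay Pb = 230 − 1·145 = 85.
s = Ps − Pb = 134 − 85 = 49.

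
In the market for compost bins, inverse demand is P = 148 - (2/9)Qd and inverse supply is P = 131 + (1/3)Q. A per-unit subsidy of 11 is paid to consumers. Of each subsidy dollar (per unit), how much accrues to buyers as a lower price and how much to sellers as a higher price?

Pre-subsidy: 148 - (2/9)Q = 131 + (1/3)Q gives Q* = 30.6 and P* = 141.2.
With the rebate, buyers effectively pay Pb = Ps − 11, where Ps is the price sellers receive.
On the curves, Pb = 148 - (2/9)Q and Ps = 131 + (1/3)Q; the wedge Ps − Pb = 11 gives 131 + (1/3)Q − (148 - (2/9)Q) = 11, so Q' = 50.4.
Then Pb = 148 − (2/9)·50.4 = 136.8 and Ps = 131 + (1/3)·50.4 = 147.8.
Buyers' price falls by P* − Pb = 141.2 − 136.8 = 4.4; sellers' price rises by Ps − P* = 147.8 − 141.2 = 6.6.

Buyers gain 4.4 per unit; sellers gain 6.6 per unit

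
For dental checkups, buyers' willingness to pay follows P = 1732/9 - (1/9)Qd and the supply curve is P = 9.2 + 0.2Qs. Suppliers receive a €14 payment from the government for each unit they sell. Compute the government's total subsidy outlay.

Pre-subsidy: 1732/9 - (1/9)Q = 9.2 + 0.2Q gives Q* = 589 and P* = 127.
With the subsidy, sellers receive Ps = Pb + 14 for each unit, where Pb is the price buyers pay.
On the curves, Pb = 1732/9 - (1/9)Q and Ps = 9.2 + 0.2Q; the wedge Ps − Pb = 14 gives 9.2 + 0.2Q − (1732/9 - (1/9)Q) = 14, so Q' = 634.
Then Pb = 1732/9 − (1/9)·634 = 122 and Ps = 9.2 + 0.2·634 = 136.
Government outlay = subsidy × quantity = 14 × 634 = 8876.

Government cost = €8876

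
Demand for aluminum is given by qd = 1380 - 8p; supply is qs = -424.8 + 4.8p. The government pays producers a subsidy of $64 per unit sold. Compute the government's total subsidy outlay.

Pre-subsidy: 1380 - 8p = -424.8 + 4.8p gives p* = 141, q* = 252.
With the subsidy, sellers receive ps = pb + 64 for each unit, where pb is the price buyers pay.
Supply in terms of pb becomes qs = -424.8 + 4.8(pb + 64) = -117.6 + 4.8pb. Setting this equal to demand: 1380 - 8pb = -117.6 + 4.8pb, so pb = 117.
Sellers receive ps = 117 + 64 = 181; q' = 1380 − 8·117 = 444.
Government outlay = subsidy × quantity = 64 × 444 = 28416.

Government cost = $28416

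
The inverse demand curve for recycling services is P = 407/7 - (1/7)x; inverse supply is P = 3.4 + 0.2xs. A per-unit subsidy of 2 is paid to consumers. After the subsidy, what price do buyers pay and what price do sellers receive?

Buyers pay 34.5; sellers receive 36.5

Pre-subsidy: 407/7 - (1/7)x = 3.4 + 0.2x gives x* = 479/3 and P* = 106/3.
With the rebate, buyers effectively pay Pb = Ps − 2, where Ps is the price sellers receive.
On the curves, Pb = 407/7 - (1/7)x and Ps = 3.4 + 0.2x; the wedge Ps − Pb = 2 gives 3.4 + 0.2x − (407/7 - (1/7)x) = 2, so x' = 165.5.
Then Pb = 407/7 − (1/7)·165.5 = 34.5 and Ps = 3.4 + 0.2·165.5 = 36.5.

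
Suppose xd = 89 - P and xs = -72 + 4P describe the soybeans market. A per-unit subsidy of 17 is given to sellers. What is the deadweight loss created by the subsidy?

Pre-subsidy: 89 - P = -72 + 4P gives P* = 32.2, x* = 56.8.
With the subsidy, sellers receive Ps = Pb + 17 for each unit, where Pb is the price buyers pay.
Supply in terms of Pb becomes xs = -72 + 4(Pb + 17) = -4 + 4Pb. Setting this equal to demand: 89 - Pb = -4 + 4Pb, so Pb = 18.6.
Sellers receive Ps = 18.6 + 17 = 35.6; x' = 89 − 1·18.6 = 70.4.
The subsidy expands output by 70.4 − 56.8 = 13.6 past the efficient level; on those units the gap between marginal cost and willingness to pay runs from 0 up to 17.
DWL = ½ × 17 × 13.6 = 115.6.

Deadweight loss = 115.6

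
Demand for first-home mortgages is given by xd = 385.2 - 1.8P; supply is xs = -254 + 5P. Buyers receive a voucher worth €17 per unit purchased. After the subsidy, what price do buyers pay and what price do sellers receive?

Pre-subsidy: 385.2 - 1.8P = -254 + 5P gives P* = 94, x* = 216.
With the rebate, buyers effectively pay Pb = Ps − 17, where Ps is the price sellers receive.
Demand in terms of Ps becomes xd = 385.2 − 1.8(Ps − 17) = 415.8 - 1.8Ps. Setting this equal to supply: 415.8 - 1.8Ps = -254 + 5Ps, so Ps = 98.5.
Buyers pay Pb = 98.5 − 17 = 81.5; x' = -254 + 5·98.5 = 238.5.

Buyers pay €81.5; sellers receive €98.5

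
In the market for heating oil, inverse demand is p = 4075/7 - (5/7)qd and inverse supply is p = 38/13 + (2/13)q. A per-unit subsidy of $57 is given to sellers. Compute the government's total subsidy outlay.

Pre-subsidy: 4075/7 - (5/7)q = 38/13 + (2/13)q gives q* = 52709/79 and p* = 8340/79.
With the subsidy, sellers receive ps = pb + 57 for each unit, where pb is the price buyers pay.
On the curves, pb = 4075/7 - (5/7)q and ps = 38/13 + (2/13)q; the wedge ps − pb = 57 gives 38/13 + (2/13)q − (4075/7 - (5/7)q) = 57, so q' = 57896/79.
Then pb = 4075/7 − (5/7)·(57896/79) = 4635/79 and ps = 38/13 + (2/13)·(57896/79) = 9138/79.
Government outlay = subsidy × quantity = 57 × 57896/79 = 3300072/79.

Government cost = 3300072/79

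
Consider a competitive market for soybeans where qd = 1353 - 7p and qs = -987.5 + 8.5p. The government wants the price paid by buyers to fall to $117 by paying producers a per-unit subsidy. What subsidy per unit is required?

Required subsidy s = $62 per unit

At a buyer price of 117, quantity demanded is 1353 − 7·117 = 534.
Sellers supply 534 only when they receive ps with -987.5 + 8.5·ps = 534, i.e. ps = 179.
s = ps − pb = 179 − 117 = 62.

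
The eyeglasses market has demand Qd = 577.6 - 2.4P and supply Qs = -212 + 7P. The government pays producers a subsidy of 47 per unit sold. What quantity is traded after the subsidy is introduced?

Pre-subsidy: 577.6 - 2.4P = -212 + 7P gives P* = 84, Q* = 376.
With the subsidy, sellers receive Ps = Pb + 47 for each unit, where Pb is the price buyers pay.
Supply in terms of Pb becomes Qs = -212 + 7(Pb + 47) = 117 + 7Pb. Setting this equal to demand: 577.6 - 2.4Pb = 117 + 7Pb, so Pb = 49.
Sellers receive Ps = 49 + 47 = 96; Q' = 577.6 − 2.4·49 = 460.

Q' = 460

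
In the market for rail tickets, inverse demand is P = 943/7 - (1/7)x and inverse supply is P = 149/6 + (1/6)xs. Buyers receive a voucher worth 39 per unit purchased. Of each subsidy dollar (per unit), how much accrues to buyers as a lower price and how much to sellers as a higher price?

Buyers gain 18 per unit; sellers gain 21 per unit

Pre-subsidy: 943/7 - (1/7)x = 149/6 + (1/6)x gives x* = 355 and P* = 84.
With the rebate, buyers effectively pay Pb = Ps − 39, where Ps is the price sellers receive.
On the curves, Pb = 943/7 - (1/7)x and Ps = 149/6 + (1/6)x; the wedge Ps − Pb = 39 gives 149/6 + (1/6)x − (943/7 - (1/7)x) = 39, so x' = 481.
Then Pb = 943/7 − (1/7)·481 = 66 and Ps = 149/6 + (1/6)·481 = 105.
Buyers' price falls by P* − Pb = 84 − 66 = 18; sellers' price rises by Ps − P* = 105 − 84 = 21.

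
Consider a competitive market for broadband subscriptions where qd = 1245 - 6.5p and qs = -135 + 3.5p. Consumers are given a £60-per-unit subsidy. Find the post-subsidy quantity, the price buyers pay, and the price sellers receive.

Pre-subsidy: 1245 - 6.5p = -135 + 3.5p gives p* = 138, q* = 348.
With the rebate, buyers effectively pay pb = ps − 60, where ps is the price sellers receive.
Demand in terms of ps becomes qd = 1245 − 6.5(ps − 60) = 1635 - 6.5ps. Setting this equal to supply: 1635 - 6.5ps = -135 + 3.5ps, so ps = 177.
Buyers pay pb = 177 − 60 = 117; q' = -135 + 3.5·177 = 484.5.

q' = 484.5; buyers pay £117; sellers receive £177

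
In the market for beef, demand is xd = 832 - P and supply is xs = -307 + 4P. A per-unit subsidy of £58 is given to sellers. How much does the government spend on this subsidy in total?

Pre-subsidy: 832 - P = -307 + 4P gives P* = 227.8, x* = 604.2.
With the subsidy, sellers receive Ps = Pb + 58 for each unit, where Pb is the price buyers pay.
Supply in terms of Pb becomes xs = -307 + 4(Pb + 58) = -75 + 4Pb. Setting this equal to demand: 832 - Pb = -75 + 4Pb, so Pb = 181.4.
Sellers receive Ps = 181.4 + 58 = 239.4; x' = 832 − 1·181.4 = 650.6.
Government outlay = subsidy × quantity = 58 × 650.6 = 37734.8.

Government cost = £37734.8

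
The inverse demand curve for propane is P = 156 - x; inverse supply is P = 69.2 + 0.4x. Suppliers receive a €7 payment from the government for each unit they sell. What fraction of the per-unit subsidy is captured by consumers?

Pre-subsidy: 156 - x = 69.2 + 0.4x gives x* = 62 and P* = 94.
With the subsidy, sellers receive Ps = Pb + 7 for each unit, where Pb is the price buyers pay.
On the curves, Pb = 156 - x and Ps = 69.2 + 0.4x; the wedge Ps − Pb = 7 gives 69.2 + 0.4x − (156 - x) = 7, so x' = 67.
Then Pb = 156 − 1·67 = 89 and Ps = 69.2 + 0.4·67 = 96.
Buyers' price falls by P* − Pb = 94 − 89 = 5; sellers' price rises by Ps − P* = 96 − 94 = 2.
So consumers capture 5/7 = 5/7 of each unit of subsidy.

Consumer share = 5/7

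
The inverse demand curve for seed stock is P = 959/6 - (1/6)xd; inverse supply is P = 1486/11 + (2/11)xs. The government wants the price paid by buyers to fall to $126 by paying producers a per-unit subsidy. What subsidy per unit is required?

At a buyer price of 126, quantity demanded is 959 − 6·126 = 203.
Sellers supply 203 only when they receive Ps = 1486/11 + (2/11)·203 = 172.
s = Ps − Pb = 172 − 126 = 46.

Required subsidy s = $46 per unit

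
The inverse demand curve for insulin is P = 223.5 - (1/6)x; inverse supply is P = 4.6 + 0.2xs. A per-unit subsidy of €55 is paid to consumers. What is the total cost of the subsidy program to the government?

Government cost = €41085

Pre-subsidy: 223.5 - (1/6)x = 4.6 + 0.2x gives x* = 597 and P* = 124.
With the rebate, buyers effectively pay Pb = Ps − 55, where Ps is the price sellers receive.
On the curves, Pb = 223.5 - (1/6)x and Ps = 4.6 + 0.2x; the wedge Ps − Pb = 55 gives 4.6 + 0.2x − (223.5 - (1/6)x) = 55, so x' = 747.
Then Pb = 223.5 − (1/6)·747 = 99 and Ps = 4.6 + 0.2·747 = 154.
Government outlay = subsidy × quantity = 55 × 747 = 41085.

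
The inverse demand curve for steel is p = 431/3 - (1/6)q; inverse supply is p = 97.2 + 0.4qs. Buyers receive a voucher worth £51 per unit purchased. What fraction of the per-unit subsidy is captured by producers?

Pre-subsidy: 431/3 - (1/6)q = 97.2 + 0.4q gives q* = 82 and p* = 130.
With the rebate, buyers effectively pay pb = ps − 51, where ps is the price sellers receive.
On the curves, pb = 431/3 - (1/6)q and ps = 97.2 + 0.4q; the wedge ps − pb = 51 gives 97.2 + 0.4q − (431/3 - (1/6)q) = 51, so q' = 172.
Then pb = 431/3 − (1/6)·172 = 115 and ps = 97.2 + 0.4·172 = 166.
Buyers' price falls by p* − pb = 130 − 115 = 15; sellers' price rises by ps − p* = 166 − 130 = 36.
So producers capture 36/51 = 12/17 of each unit of subsidy.

Producer share = 12/17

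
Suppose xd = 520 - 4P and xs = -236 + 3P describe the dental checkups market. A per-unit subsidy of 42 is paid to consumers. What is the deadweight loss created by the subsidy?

Pre-subsidy: 520 - 4P = -236 + 3P gives P* = 108, x* = 88.
With the rebate, buyers effectively pay Pb = Ps − 42, where Ps is the price sellers receive.
Demand in terms of Ps becomes xd = 520 − 4(Ps − 42) = 688 - 4Ps. Setting this equal to supply: 688 - 4Ps = -236 + 3Ps, so Ps = 132.
Buyers pay Pb = 132 − 42 = 90; x' = -236 + 3·132 = 160.
The subsidy expands output by 160 − 88 = 72 past the efficient level; on those units the gap between marginal cost and willingness to pay runs from 0 up to 42.
DWL = ½ × 42 × 72 = 1512.

Deadweight loss = 1512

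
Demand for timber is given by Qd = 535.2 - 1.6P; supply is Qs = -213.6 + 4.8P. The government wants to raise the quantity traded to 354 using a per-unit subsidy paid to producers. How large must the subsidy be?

At Q = 354, invert demand for the buyer price: Pb = (535.2 − 354)/1.6 = 113.25; invert supply for the seller price: Ps = (354 − (-213.6))/4.8 = 118.25.
The subsidy must fill the gap: s = Ps − Pb = 118.25 − 113.25 = 5.

Required subsidy s = 5 per unit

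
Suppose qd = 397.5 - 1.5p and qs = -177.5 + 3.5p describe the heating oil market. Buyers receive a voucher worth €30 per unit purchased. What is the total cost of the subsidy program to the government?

Government cost = €7695

Pre-subsidy: 397.5 - 1.5p = -177.5 + 3.5p gives p* = 115, q* = 225.
With the rebate, buyers effectively pay pb = ps − 30, where ps is the price sellers receive.
Demand in terms of ps becomes qd = 397.5 − 1.5(ps − 30) = 442.5 - 1.5ps. Setting this equal to supply: 442.5 - 1.5ps = -177.5 + 3.5ps, so ps = 124.
Buyers pay pb = 124 − 30 = 94; q' = -177.5 + 3.5·124 = 256.5.
Government outlay = subsidy × quantity = 30 × 256.5 = 7695.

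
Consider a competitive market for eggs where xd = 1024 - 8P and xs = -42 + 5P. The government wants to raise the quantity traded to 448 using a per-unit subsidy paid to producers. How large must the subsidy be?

Required subsidy s = 26 per unit

At x = 448, invert demand for the buyer price: Pb = (1024 − 448)/8 = 72; invert supply for the seller price: Ps = (448 − (-42))/5 = 98.
The subsidy must fill the gap: s = Ps − Pb = 98 − 72 = 26.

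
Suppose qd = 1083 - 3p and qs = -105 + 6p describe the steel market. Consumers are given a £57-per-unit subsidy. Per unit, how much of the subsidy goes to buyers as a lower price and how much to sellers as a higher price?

Pre-subsidy: 1083 - 3p = -105 + 6p gives p* = 132, q* = 687.
With the rebate, buyers effectively pay pb = ps − 57, where ps is the price sellers receive.
Demand in terms of ps becomes qd = 1083 − 3(ps − 57) = 1254 - 3ps. Setting this equal to supply: 1254 - 3ps = -105 + 6ps, so ps = 151.
Buyers pay pb = 151 − 57 = 94; q' = -105 + 6·151 = 801.
Buyers' price falls by p* − pb = 132 − 94 = 38; sellers' price rises by ps − p* = 151 − 132 = 19.

Buyers gain £38 per unit; sellers gain £19 per unit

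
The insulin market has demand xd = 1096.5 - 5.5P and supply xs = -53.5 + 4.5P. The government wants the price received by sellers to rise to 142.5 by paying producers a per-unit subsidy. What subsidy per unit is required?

At a seller price of 142.5, quantity supplied is -53.5 + 4.5·142.5 = 587.75.
Buyers absorb 587.75 only when they pay Pb with 1096.5 − 5.5·Pb = 587.75, i.e. Pb = 92.5.
s = Ps − Pb = 142.5 − 92.5 = 50.

Required subsidy s = 50 per unit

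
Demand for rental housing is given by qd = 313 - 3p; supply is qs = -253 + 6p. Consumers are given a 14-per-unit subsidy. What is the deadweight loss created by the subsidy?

Deadweight loss = 196

Pre-subsidy: 313 - 3p = -253 + 6p gives p* = 566/9, q* = 373/3.
With the rebate, buyers effectively pay pb = ps − 14, where ps is the price sellers receive.
Demand in terms of ps becomes qd = 313 − 3(ps − 14) = 355 - 3ps. Setting this equal to supply: 355 - 3ps = -253 + 6ps, so ps = 608/9.
Buyers pay pb = 608/9 − 14 = 482/9; q' = -253 + 6·(608/9) = 457/3.
The subsidy expands output by 457/3 − 373/3 = 28 past the efficient level; on those units the gap between marginal cost and willingness to pay runs from 0 up to 14.
DWL = ½ × 14 × 28 = 196.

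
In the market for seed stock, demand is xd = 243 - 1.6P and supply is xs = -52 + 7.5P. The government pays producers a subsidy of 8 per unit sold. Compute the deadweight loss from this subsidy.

Deadweight loss = 3840/91

Pre-subsidy: 243 - 1.6P = -52 + 7.5P gives P* = 2950/91, x* = 17393/91.
With the subsidy, sellers receive Ps = Pb + 8 for each unit, where Pb is the price buyers pay.
Supply in terms of Pb becomes xs = -52 + 7.5(Pb + 8) = 8 + 7.5Pb. Setting this equal to demand: 243 - 1.6Pb = 8 + 7.5Pb, so Pb = 2350/91.
Sellers receive Ps = 2350/91 + 8 = 3078/91; x' = 243 − 1.6·(2350/91) = 18353/91.
The subsidy expands output by 18353/91 − 17393/91 = 960/91 past the efficient level; on those units the gap between marginal cost and willingness to pay runs from 0 up to 8.
DWL = ½ × 8 × 960/91 = 3840/91.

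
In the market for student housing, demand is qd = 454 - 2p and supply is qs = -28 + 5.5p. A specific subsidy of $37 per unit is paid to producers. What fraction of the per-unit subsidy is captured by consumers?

Consumer share = 11/15

Pre-subsidy: 454 - 2p = -28 + 5.5p gives p* = 964/15, q* = 4882/15.
With the subsidy, sellers receive ps = pb + 37 for each unit, where pb is the price buyers pay.
Supply in terms of pb becomes qs = -28 + 5.5(pb + 37) = 175.5 + 5.5pb. Setting this equal to demand: 454 - 2pb = 175.5 + 5.5pb, so pb = 557/15.
Sellers receive ps = 557/15 + 37 = 1112/15; q' = 454 − 2·(557/15) = 5696/15.
Buyers' price falls by p* − pb = 964/15 − 557/15 = 407/15; sellers' price rises by ps − p* = 1112/15 − 964/15 = 148/15.
So consumers capture (407/15)/37 = 11/15 of each unit of subsidy.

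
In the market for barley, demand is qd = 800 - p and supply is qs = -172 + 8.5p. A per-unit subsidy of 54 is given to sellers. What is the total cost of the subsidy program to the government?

Government cost = 40284

Pre-subsidy: 800 - p = -172 + 8.5p gives p* = 1944/19, q* = 13256/19.
With the subsidy, sellers receive ps = pb + 54 for each unit, where pb is the price buyers pay.
Supply in terms of pb becomes qs = -172 + 8.5(pb + 54) = 287 + 8.5pb. Setting this equal to demand: 800 - pb = 287 + 8.5pb, so pb = 54.
Sellers receive ps = 54 + 54 = 108; q' = 800 − 1·54 = 746.
Government outlay = subsidy × quantity = 54 × 746 = 40284.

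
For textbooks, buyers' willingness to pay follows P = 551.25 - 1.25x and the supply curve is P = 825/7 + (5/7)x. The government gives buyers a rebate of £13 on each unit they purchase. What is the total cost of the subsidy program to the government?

Pre-subsidy: 551.25 - 1.25x = 825/7 + (5/7)x gives x* = 2427/11 and P* = 3030/11.
With the rebate, buyers effectively pay Pb = Ps − 13, where Ps is the price sellers receive.
On the curves, Pb = 551.25 - 1.25x and Ps = 825/7 + (5/7)x; the wedge Ps − Pb = 13 gives 825/7 + (5/7)x − (551.25 - 1.25x) = 13, so x' = 12499/55.
Then Pb = 551.25 − 1.25·(12499/55) = 2939/11 and Ps = 825/7 + (5/7)·(12499/55) = 3082/11.
Government outlay = subsidy × quantity = 13 × 12499/55 = 162487/55.

Government cost = 162487/55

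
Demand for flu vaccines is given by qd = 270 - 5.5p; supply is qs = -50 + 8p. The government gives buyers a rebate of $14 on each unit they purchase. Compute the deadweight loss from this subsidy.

Pre-subsidy: 270 - 5.5p = -50 + 8p gives p* = 640/27, q* = 3770/27.
With the rebate, buyers effectively pay pb = ps − 14, where ps is the price sellers receive.
Demand in terms of ps becomes qd = 270 − 5.5(ps − 14) = 347 - 5.5ps. Setting this equal to supply: 347 - 5.5ps = -50 + 8ps, so ps = 794/27.
Buyers pay pb = 794/27 − 14 = 416/27; q' = -50 + 8·(794/27) = 5002/27.
The subsidy expands output by 5002/27 − 3770/27 = 1232/27 past the efficient level; on those units the gap between marginal cost and willingness to pay runs from 0 up to 14.
DWL = ½ × 14 × 1232/27 = 8624/27.

Deadweight loss = 8624/27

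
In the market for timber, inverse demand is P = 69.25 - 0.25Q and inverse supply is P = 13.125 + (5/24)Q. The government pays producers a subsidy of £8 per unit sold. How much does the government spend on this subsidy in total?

Government cost = 12312/11

Pre-subsidy: 69.25 - 0.25Q = 13.125 + (5/24)Q gives Q* = 1347/11 and P* = 425/11.
With the subsidy, sellers receive Ps = Pb + 8 for each unit, where Pb is the price buyers pay.
On the curves, Pb = 69.25 - 0.25Q and Ps = 13.125 + (5/24)Q; the wedge Ps − Pb = 8 gives 13.125 + (5/24)Q − (69.25 - 0.25Q) = 8, so Q' = 1539/11.
Then Pb = 69.25 − 0.25·(1539/11) = 377/11 and Ps = 13.125 + (5/24)·(1539/11) = 465/11.
Government outlay = subsidy × quantity = 8 × 1539/11 = 12312/11.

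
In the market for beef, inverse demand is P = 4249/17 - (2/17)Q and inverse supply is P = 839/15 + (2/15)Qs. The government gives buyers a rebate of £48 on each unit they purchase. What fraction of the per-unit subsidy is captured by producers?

Pre-subsidy: 4249/17 - (2/17)Q = 839/15 + (2/15)Q gives Q* = 773 and P* = 159.
With the rebate, buyers effectively pay Pb = Ps − 48, where Ps is the price sellers receive.
On the curves, Pb = 4249/17 - (2/17)Q and Ps = 839/15 + (2/15)Q; the wedge Ps − Pb = 48 gives 839/15 + (2/15)Q − (4249/17 - (2/17)Q) = 48, so Q' = 964.25.
Then Pb = 4249/17 − (2/17)·964.25 = 136.5 and Ps = 839/15 + (2/15)·964.25 = 184.5.
Buyers' price falls by P* − Pb = 159 − 136.5 = 22.5; sellers' price rises by Ps − P* = 184.5 − 159 = 25.5.
So producers capture 25.5/48 = 0.53125 of each unit of subsidy.

Producer share = 0.53125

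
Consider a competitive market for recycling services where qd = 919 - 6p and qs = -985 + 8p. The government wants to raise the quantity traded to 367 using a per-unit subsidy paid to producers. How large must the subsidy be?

At q = 367, invert demand for the buyer price: pb = (919 − 367)/6 = 92; invert supply for the seller price: ps = (367 − (-985))/8 = 169.
The subsidy must fill the gap: s = ps − pb = 169 − 92 = 77.

Required subsidy s = 77 per unit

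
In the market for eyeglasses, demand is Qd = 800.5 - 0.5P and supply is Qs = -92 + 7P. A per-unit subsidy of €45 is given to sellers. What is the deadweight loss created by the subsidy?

Deadweight loss = €472.5

Pre-subsidy: 800.5 - 0.5P = -92 + 7P gives P* = 119, Q* = 741.
With the subsidy, sellers receive Ps = Pb + 45 for each unit, where Pb is the price buyers pay.
Supply in terms of Pb becomes Qs = -92 + 7(Pb + 45) = 223 + 7Pb. Setting this equal to demand: 800.5 - 0.5Pb = 223 + 7Pb, so Pb = 77.
Sellers receive Ps = 77 + 45 = 122; Q' = 800.5 − 0.5·77 = 762.
The subsidy expands output by 762 − 741 = 21 past the efficient level; on those units the gap between marginal cost and willingness to pay runs from 0 up to 45.
DWL = ½ × 45 × 21 = 472.5.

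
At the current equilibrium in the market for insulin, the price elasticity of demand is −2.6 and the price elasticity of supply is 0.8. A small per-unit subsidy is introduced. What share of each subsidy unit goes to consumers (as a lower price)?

Consumer share = 4/17

For a small subsidy around the equilibrium, the benefit split depends on the relative slopes, which at a point are proportional to the elasticities.
Buyer share = εs/(εs + |εd|) = 0.8/(0.8 + 2.6) = 4/17; seller share = |εd|/(εs + |εd|) = 13/17.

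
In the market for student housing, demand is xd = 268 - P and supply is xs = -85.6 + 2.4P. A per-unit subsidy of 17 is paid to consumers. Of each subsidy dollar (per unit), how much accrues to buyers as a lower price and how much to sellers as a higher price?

Pre-subsidy: 268 - P = -85.6 + 2.4P gives P* = 104, x* = 164.
With the rebate, buyers effectively pay Pb = Ps − 17, where Ps is the price sellers receive.
Demand in terms of Ps becomes xd = 268 − 1(Ps − 17) = 285 - Ps. Setting this equal to supply: 285 - Ps = -85.6 + 2.4Ps, so Ps = 109.
Buyers pay Pb = 109 − 17 = 92; x' = -85.6 + 2.4·109 = 176.
Buyers' price falls by P* − Pb = 104 − 92 = 12; sellers' price rises by Ps − P* = 109 − 104 = 5.

Buyers gain 12 per unit; sellers gain 5 per unit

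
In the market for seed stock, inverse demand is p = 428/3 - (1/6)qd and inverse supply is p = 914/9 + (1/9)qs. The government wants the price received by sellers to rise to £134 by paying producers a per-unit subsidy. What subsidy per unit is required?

Required subsidy s = £40 per unit

At a seller price of 134, quantity supplied is -914 + 9·134 = 292.
Buyers absorb 292 only when they pay pb = 428/3 − (1/6)·292 = 94.
s = ps − pb = 134 − 94 = 40.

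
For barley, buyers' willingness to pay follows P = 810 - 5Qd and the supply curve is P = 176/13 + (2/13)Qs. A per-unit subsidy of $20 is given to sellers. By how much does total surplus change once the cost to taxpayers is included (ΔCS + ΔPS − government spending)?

Pre-subsidy: 810 - 5Q = 176/13 + (2/13)Q gives Q* = 10354/67 and P* = 2500/67.
With the subsidy, sellers receive Ps = Pb + 20 for each unit, where Pb is the price buyers pay.
On the curves, Pb = 810 - 5Q and Ps = 176/13 + (2/13)Q; the wedge Ps − Pb = 20 gives 176/13 + (2/13)Q − (810 - 5Q) = 20, so Q' = 10614/67.
Then Pb = 810 − 5·(10614/67) = 1200/67 and Ps = 176/13 + (2/13)·(10614/67) = 2540/67.
ΔCS = ½(10354/67 + 10614/67)(2500/67 − 1200/67) = 13629200/4489; ΔPS = ½(10354/67 + 10614/67)(2540/67 − 2500/67) = 419360/4489.
Government spending = 20 × 10614/67 = 212280/67.
Net change = 13629200/4489 + 419360/4489 − 212280/67 = -2600/67. The loss equals the DWL triangle ½·20·260/67.

Net change in total surplus = -2600/67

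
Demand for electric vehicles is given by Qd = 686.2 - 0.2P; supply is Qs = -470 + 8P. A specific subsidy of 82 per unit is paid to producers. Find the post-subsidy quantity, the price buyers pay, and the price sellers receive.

Pre-subsidy: 686.2 - 0.2P = -470 + 8P gives P* = 141, Q* = 658.
With the subsidy, sellers receive Ps = Pb + 82 for each unit, where Pb is the price buyers pay.
Supply in terms of Pb becomes Qs = -470 + 8(Pb + 82) = 186 + 8Pb. Setting this equal to demand: 686.2 - 0.2Pb = 186 + 8Pb, so Pb = 61.
Sellers receive Ps = 61 + 82 = 143; Q' = 686.2 − 0.2·61 = 674.

Q' = 674; buyers pay 61; sellers receive 143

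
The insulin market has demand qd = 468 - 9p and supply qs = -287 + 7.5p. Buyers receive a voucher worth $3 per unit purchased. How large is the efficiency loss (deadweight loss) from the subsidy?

Deadweight loss = 405/22

Pre-subsidy: 468 - 9p = -287 + 7.5p gives p* = 1510/33, q* = 618/11.
With the rebate, buyers effectively pay pb = ps − 3, where ps is the price sellers receive.
Demand in terms of ps becomes qd = 468 − 9(ps − 3) = 495 - 9ps. Setting this equal to supply: 495 - 9ps = -287 + 7.5ps, so ps = 1564/33.
Buyers pay pb = 1564/33 − 3 = 1465/33; q' = -287 + 7.5·(1564/33) = 753/11.
The subsidy expands output by 753/11 − 618/11 = 135/11 past the efficient level; on those units the gap between marginal cost and willingness to pay runs from 0 up to 3.
DWL = ½ × 3 × 135/11 = 405/22.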